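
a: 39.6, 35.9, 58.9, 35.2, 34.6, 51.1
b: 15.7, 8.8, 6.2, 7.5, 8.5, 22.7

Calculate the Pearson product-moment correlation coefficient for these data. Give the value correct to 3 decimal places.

n = 6, Σa = 255.3, Σb = 69.4, Σa² = 11373.59, Σb² = 1006.16, Σab = 3020.89
nΣab − ΣaΣb = 18125.34 − 17717.82 = 407.52
nΣa² − (Σa)² = 68241.54 − 65178.09 = 3063.45; nΣb² − (Σb)² = 6036.96 − 4816.36 = 1220.6
r = 407.52 / √(3063.45 × 1220.6) = 407.52 / 1933.7133 ≈ 0.211

0.211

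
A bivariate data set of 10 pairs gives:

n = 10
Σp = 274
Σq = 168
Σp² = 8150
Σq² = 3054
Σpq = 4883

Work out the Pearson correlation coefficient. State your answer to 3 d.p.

0.725

r = (nΣpq − ΣpΣq) / √[(nΣp² − (Σp)²)(nΣq² − (Σq)²)]
Numerator: 10×4883 − 274×168 = 2798
Denominator: √[(81500 − 75076)(30540 − 28224)] = √[6424 × 2316] = 3857.1990
r = 2798 / 3857.1990 ≈ 0.725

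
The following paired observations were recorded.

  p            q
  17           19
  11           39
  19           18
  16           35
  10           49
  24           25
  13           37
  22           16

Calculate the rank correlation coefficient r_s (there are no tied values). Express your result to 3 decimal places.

Rank p: 5, 2, 6, 4, 1, 8, 3, 7
Rank q: 3, 7, 2, 5, 8, 4, 6, 1
d = rank(p) − rank(q): 2, -5, 4, -1, -7, 4, -3, 6; Σd² = 156
ρ = 1 − 6Σd² / [n(n²−1)] = 1 − 6×156 / (8×63) = 1 − 936/504 ≈ -0.857

-0.857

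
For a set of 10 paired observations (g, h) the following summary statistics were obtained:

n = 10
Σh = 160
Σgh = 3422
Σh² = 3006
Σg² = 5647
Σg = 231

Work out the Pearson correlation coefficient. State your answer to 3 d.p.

r = (nΣgh − ΣgΣh) / √[(nΣg² − (Σg)²)(nΣh² − (Σh)²)]
Numerator: 10×3422 − 231×160 = -2740
Denominator: √[(56470 − 53361)(30060 − 25600)] = √[3109 × 4460] = 3723.7266
r = -2740 / 3723.7266 ≈ -0.736

-0.736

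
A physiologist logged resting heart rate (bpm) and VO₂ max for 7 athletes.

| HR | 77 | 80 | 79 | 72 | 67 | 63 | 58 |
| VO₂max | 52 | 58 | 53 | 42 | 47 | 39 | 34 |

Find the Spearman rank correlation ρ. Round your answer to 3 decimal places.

0.964

Rank HR: 5, 7, 6, 4, 3, 2, 1
Rank VO₂max: 5, 7, 6, 3, 4, 2, 1
d = rank(HR) − rank(VO₂max): 0, 0, 0, 1, -1, 0, 0; Σd² = 2
ρ = 1 − 6Σd² / [n(n²−1)] = 1 − 6×2 / (7×48) = 1 − 12/336 ≈ 0.964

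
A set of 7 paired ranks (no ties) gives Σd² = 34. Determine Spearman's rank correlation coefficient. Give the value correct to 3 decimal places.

0.393

ρ = 1 − 6Σd² / [n(n²−1)] = 1 − 6×34 / (7×48)
  = 1 − 204/336 = 1 − 0.6071 ≈ 0.393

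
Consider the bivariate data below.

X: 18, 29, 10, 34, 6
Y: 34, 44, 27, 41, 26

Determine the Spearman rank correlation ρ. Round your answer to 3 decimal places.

0.900

Rank X: 3, 4, 2, 5, 1
Rank Y: 3, 5, 2, 4, 1
d = rank(X) − rank(Y): 0, -1, 0, 1, 0; Σd² = 2
ρ = 1 − 6Σd² / [n(n²−1)] = 1 − 6×2 / (5×24) = 1 − 12/120 ≈ 0.900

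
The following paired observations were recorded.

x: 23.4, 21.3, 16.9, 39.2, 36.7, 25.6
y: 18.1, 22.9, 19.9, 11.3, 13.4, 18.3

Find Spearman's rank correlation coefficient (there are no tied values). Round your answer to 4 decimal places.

-0.8857

Rank x: 3, 2, 1, 6, 5, 4
Rank y: 3, 6, 5, 1, 2, 4
d = rank(x) − rank(y): 0, -4, -4, 5, 3, 0; Σd² = 66
ρ = 1 − 6Σd² / [n(n²−1)] = 1 − 6×66 / (6×35) = 1 − 396/210 ≈ -0.8857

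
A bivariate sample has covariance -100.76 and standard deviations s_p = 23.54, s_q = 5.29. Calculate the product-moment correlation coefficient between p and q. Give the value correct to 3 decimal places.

-0.809

r = Cov(p,q) / (s_p · s_q) = -100.76 / (23.54 × 5.29)
  = -100.76 / 124.5266 ≈ -0.809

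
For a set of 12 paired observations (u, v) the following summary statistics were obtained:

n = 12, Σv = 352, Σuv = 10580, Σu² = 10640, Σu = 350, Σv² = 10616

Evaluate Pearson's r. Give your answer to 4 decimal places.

r = (nΣuv − ΣuΣv) / √[(nΣu² − (Σu)²)(nΣv² − (Σv)²)]
Numerator: 12×10580 − 350×352 = 3760
Denominator: √[(127680 − 122500)(127392 − 123904)] = √[5180 × 3488] = 4250.6282
r = 3760 / 4250.6282 ≈ 0.8846

0.8846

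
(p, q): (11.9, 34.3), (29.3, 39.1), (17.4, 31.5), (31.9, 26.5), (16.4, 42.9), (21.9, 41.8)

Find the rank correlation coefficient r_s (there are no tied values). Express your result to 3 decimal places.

Rank p: 1, 5, 3, 6, 2, 4
Rank q: 3, 4, 2, 1, 6, 5
d = rank(p) − rank(q): -2, 1, 1, 5, -4, -1; Σd² = 48
ρ = 1 − 6Σd² / [n(n²−1)] = 1 − 6×48 / (6×35) = 1 − 288/210 ≈ -0.371

-0.371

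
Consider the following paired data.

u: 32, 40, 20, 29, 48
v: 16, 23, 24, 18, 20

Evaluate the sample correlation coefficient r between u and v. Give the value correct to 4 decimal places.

n = 5, Σu = 169, Σv = 101, Σu² = 6169, Σv² = 2085, Σuv = 3394
nΣuv − ΣuΣv = 16970 − 17069 = -99
nΣu² − (Σu)² = 30845 − 28561 = 2284; nΣv² − (Σv)² = 10425 − 10201 = 224
r = -99 / √(2284 × 224) = -99 / 715.2734 ≈ -0.1384

-0.1384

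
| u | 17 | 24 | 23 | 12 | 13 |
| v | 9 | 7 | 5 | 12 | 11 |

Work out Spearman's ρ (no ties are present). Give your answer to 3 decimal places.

Rank u: 3, 5, 4, 1, 2
Rank v: 3, 2, 1, 5, 4
d = rank(u) − rank(v): 0, 3, 3, -4, -2; Σd² = 38
ρ = 1 − 6Σd² / [n(n²−1)] = 1 − 6×38 / (5×24) = 1 − 228/120 ≈ -0.900

-0.900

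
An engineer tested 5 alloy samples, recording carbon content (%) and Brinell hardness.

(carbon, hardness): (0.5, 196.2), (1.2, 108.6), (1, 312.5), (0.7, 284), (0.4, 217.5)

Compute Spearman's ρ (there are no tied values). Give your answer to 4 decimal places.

Rank carbon: 2, 5, 4, 3, 1
Rank hardness: 2, 1, 5, 4, 3
d = rank(carbon) − rank(hardness): 0, 4, -1, -1, -2; Σd² = 22
ρ = 1 − 6Σd² / [n(n²−1)] = 1 − 6×22 / (5×24) = 1 − 132/120 ≈ -0.1000

-0.1000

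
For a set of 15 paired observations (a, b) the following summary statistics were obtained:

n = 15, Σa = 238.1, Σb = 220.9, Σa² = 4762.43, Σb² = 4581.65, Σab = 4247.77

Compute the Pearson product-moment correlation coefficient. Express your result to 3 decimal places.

r = (nΣab − ΣaΣb) / √[(nΣa² − (Σa)²)(nΣb² − (Σb)²)]
Numerator: 15×4247.77 − 238.1×220.9 = 11120.26
Denominator: √[(71436.45 − 56691.61)(68724.75 − 48796.81)] = √[14744.84 × 19927.94] = 17141.5952
r = 11120.26 / 17141.5952 ≈ 0.649

0.649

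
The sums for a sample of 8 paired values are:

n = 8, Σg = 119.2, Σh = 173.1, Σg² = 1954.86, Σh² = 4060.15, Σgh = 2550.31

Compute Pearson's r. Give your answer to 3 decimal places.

r = (nΣgh − ΣgΣh) / √[(nΣg² − (Σg)²)(nΣh² − (Σh)²)]
Numerator: 8×2550.31 − 119.2×173.1 = -231.04
Denominator: √[(15638.88 − 14208.64)(32481.2 − 29963.61)] = √[1430.24 × 2517.59] = 1897.5663
r = -231.04 / 1897.5663 ≈ -0.122

-0.122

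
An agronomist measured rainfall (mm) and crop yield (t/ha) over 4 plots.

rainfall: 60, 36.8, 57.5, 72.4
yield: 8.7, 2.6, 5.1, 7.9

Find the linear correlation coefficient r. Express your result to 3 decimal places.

0.857

n = 4, Σx = 226.7, Σy = 24.3, Σx² = 13502.25, Σy² = 170.87, Σxy = 1482.89
nΣxy − ΣxΣy = 5931.56 − 5508.81 = 422.75
nΣx² − (Σx)² = 54009 − 51392.89 = 2616.11; nΣy² − (Σy)² = 683.48 − 590.49 = 92.99
r = 422.75 / √(2616.11 × 92.99) = 422.75 / 493.2262 ≈ 0.857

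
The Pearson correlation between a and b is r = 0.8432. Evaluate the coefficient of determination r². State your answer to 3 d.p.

r² = (0.8432)² = 0.711

0.711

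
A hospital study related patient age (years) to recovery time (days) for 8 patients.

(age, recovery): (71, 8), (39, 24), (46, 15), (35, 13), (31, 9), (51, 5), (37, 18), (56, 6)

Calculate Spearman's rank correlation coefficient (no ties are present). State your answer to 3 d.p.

-0.500

Rank age: 8, 4, 5, 2, 1, 6, 3, 7
Rank recovery: 3, 8, 6, 5, 4, 1, 7, 2
d = rank(age) − rank(recovery): 5, -4, -1, -3, -3, 5, -4, 5; Σd² = 126
ρ = 1 − 6Σd² / [n(n²−1)] = 1 − 6×126 / (8×63) = 1 − 756/504 ≈ -0.500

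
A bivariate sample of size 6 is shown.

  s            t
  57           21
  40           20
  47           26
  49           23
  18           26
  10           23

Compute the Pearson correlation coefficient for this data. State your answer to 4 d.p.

-0.3271

n = 6, Σs = 221, Σt = 139, Σs² = 9883, Σt² = 3251, Σst = 5044
nΣst − ΣsΣt = 30264 − 30719 = -455
nΣs² − (Σs)² = 59298 − 48841 = 10457; nΣt² − (Σt)² = 19506 − 19321 = 185
r = -455 / √(10457 × 185) = -455 / 1390.8792 ≈ -0.3271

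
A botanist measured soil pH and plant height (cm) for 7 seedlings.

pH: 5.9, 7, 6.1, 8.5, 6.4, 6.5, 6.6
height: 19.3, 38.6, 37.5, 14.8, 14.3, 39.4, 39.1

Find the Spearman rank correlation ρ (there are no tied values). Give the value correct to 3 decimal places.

Rank pH: 1, 6, 2, 7, 3, 4, 5
Rank height: 3, 5, 4, 2, 1, 7, 6
d = rank(pH) − rank(height): -2, 1, -2, 5, 2, -3, -1; Σd² = 48
ρ = 1 − 6Σd² / [n(n²−1)] = 1 − 6×48 / (7×48) = 1 − 288/336 ≈ 0.143

0.143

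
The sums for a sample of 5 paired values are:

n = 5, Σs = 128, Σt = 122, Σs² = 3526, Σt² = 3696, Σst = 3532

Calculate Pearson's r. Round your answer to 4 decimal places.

r = (nΣst − ΣsΣt) / √[(nΣs² − (Σs)²)(nΣt² − (Σt)²)]
Numerator: 5×3532 − 128×122 = 2044
Denominator: √[(17630 − 16384)(18480 − 14884)] = √[1246 × 3596] = 2116.7466
r = 2044 / 2116.7466 ≈ 0.9656

0.9656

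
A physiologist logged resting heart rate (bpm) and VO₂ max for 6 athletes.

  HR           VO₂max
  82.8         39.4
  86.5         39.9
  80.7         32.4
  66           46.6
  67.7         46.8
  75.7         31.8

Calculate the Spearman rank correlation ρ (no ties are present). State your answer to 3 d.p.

-0.371

Rank HR: 5, 6, 4, 1, 2, 3
Rank VO₂max: 3, 4, 2, 5, 6, 1
d = rank(HR) − rank(VO₂max): 2, 2, 2, -4, -4, 2; Σd² = 48
ρ = 1 − 6Σd² / [n(n²−1)] = 1 − 6×48 / (6×35) = 1 − 288/210 ≈ -0.371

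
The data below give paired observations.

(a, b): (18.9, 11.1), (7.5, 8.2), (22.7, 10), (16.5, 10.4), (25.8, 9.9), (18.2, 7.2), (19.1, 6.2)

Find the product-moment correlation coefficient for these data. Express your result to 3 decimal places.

0.263

n = 7, Σa = 128.7, Σb = 63, Σa² = 2562.69, Σb² = 586.9, Σab = 1174.77
nΣab − ΣaΣb = 8223.39 − 8108.1 = 115.29
nΣa² − (Σa)² = 17938.83 − 16563.69 = 1375.14; nΣb² − (Σb)² = 4108.3 − 3969 = 139.3
r = 115.29 / √(1375.14 × 139.3) = 115.29 / 437.6723 ≈ 0.263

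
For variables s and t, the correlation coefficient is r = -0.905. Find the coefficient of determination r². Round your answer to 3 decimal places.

r² = (-0.905)² = 0.819

0.819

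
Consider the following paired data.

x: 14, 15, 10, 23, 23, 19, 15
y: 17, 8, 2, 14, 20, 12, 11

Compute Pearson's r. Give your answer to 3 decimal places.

n = 7, Σx = 119, Σy = 84, Σx² = 2165, Σy² = 1218, Σxy = 1553
nΣxy − ΣxΣy = 10871 − 9996 = 875
nΣx² − (Σx)² = 15155 − 14161 = 994; nΣy² − (Σy)² = 8526 − 7056 = 1470
r = 875 / √(994 × 1470) = 875 / 1208.7928 ≈ 0.724

0.724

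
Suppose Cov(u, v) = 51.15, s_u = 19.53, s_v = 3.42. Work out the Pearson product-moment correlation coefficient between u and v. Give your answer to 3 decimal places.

r = Cov(u,v) / (s_u · s_v) = 51.15 / (19.53 × 3.42)
  = 51.15 / 66.7926 ≈ 0.766

0.766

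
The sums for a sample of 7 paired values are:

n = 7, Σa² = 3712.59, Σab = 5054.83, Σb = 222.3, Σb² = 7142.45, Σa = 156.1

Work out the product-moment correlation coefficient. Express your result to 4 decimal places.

r = (nΣab − ΣaΣb) / √[(nΣa² − (Σa)²)(nΣb² − (Σb)²)]
Numerator: 7×5054.83 − 156.1×222.3 = 682.78
Denominator: √[(25988.13 − 24367.21)(49997.15 − 49417.29)] = √[1620.92 × 579.86] = 969.4878
r = 682.78 / 969.4878 ≈ 0.7043

0.7043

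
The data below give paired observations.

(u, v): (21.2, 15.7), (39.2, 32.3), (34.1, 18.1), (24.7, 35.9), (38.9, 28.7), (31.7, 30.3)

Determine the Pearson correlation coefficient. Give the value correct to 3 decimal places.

n = 6, Σu = 189.8, Σv = 161, Σu² = 6277.08, Σv² = 4647.98, Σuv = 5179.88
nΣuv − ΣuΣv = 31079.28 − 30557.8 = 521.48
nΣu² − (Σu)² = 37662.48 − 36024.04 = 1638.44; nΣv² − (Σv)² = 27887.88 − 25921 = 1966.88
r = 521.48 / √(1638.44 × 1966.88) = 521.48 / 1795.1643 ≈ 0.290

0.290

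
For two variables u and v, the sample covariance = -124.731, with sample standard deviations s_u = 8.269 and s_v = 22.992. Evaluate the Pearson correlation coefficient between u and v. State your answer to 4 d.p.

-0.6561

r = Cov(u,v) / (s_u · s_v) = -124.731 / (8.269 × 22.992)
  = -124.731 / 190.1208 ≈ -0.6561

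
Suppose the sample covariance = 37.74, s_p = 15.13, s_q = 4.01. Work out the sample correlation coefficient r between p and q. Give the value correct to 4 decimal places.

0.6220

r = Cov(p,q) / (s_p · s_q) = 37.74 / (15.13 × 4.01)
  = 37.74 / 60.6713 ≈ 0.6220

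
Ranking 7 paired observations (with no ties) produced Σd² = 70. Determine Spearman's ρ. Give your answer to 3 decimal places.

-0.250

ρ = 1 − 6Σd² / [n(n²−1)] = 1 − 6×70 / (7×48)
  = 1 − 420/336 = 1 − 1.2500 ≈ -0.250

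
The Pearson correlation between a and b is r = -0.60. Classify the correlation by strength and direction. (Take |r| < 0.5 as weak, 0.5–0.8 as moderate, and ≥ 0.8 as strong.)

moderate negative

r = -0.60 < 0 so the relationship is negative.
|r| = 0.60, which falls in the moderate range.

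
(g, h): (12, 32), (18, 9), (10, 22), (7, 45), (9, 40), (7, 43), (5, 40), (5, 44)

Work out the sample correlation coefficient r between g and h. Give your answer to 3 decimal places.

n = 8, Σg = 73, Σh = 275, Σg² = 797, Σh² = 10599, Σgh = 2162
nΣgh − ΣgΣh = 17296 − 20075 = -2779
nΣg² − (Σg)² = 6376 − 5329 = 1047; nΣh² − (Σh)² = 84792 − 75625 = 9167
r = -2779 / √(1047 × 9167) = -2779 / 3098.0395 ≈ -0.897

-0.897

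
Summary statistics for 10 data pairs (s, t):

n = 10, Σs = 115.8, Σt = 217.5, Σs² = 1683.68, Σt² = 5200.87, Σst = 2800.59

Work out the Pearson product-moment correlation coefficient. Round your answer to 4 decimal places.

r = (nΣst − ΣsΣt) / √[(nΣs² − (Σs)²)(nΣt² − (Σt)²)]
Numerator: 10×2800.59 − 115.8×217.5 = 2819.4
Denominator: √[(16836.8 − 13409.64)(52008.7 − 47306.25)] = √[3427.16 × 4702.45] = 4014.4799
r = 2819.4 / 4014.4799 ≈ 0.7023

0.7023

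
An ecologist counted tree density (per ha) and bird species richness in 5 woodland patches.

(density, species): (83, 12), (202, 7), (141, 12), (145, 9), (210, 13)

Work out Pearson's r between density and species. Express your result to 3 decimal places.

-0.273

n = 5, Σx = 781, Σy = 53, Σx² = 132699, Σy² = 587, Σxy = 8137
nΣxy − ΣxΣy = 40685 − 41393 = -708
nΣx² − (Σx)² = 663495 − 609961 = 53534; nΣy² − (Σy)² = 2935 − 2809 = 126
r = -708 / √(53534 × 126) = -708 / 2597.1685 ≈ -0.273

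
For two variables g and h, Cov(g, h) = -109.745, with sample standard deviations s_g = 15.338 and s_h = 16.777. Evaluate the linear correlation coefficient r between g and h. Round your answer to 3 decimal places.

-0.426

r = Cov(g,h) / (s_g · s_h) = -109.745 / (15.338 × 16.777)
  = -109.745 / 257.3256 ≈ -0.426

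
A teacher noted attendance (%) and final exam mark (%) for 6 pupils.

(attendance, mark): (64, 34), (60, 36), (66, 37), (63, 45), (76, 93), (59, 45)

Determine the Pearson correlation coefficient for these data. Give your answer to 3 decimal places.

n = 6, Σx = 388, Σy = 290, Σx² = 25278, Σy² = 16520, Σxy = 19336
nΣxy − ΣxΣy = 116016 − 112520 = 3496
nΣx² − (Σx)² = 151668 − 150544 = 1124; nΣy² − (Σy)² = 99120 − 84100 = 15020
r = 3496 / √(1124 × 15020) = 3496 / 4108.8295 ≈ 0.851

0.851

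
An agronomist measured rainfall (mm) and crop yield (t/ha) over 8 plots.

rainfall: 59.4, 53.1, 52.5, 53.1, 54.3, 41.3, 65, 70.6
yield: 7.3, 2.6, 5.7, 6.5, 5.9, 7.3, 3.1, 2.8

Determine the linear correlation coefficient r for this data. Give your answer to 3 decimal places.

n = 8, Σx = 449.3, Σy = 41.2, Σx² = 25787.37, Σy² = 240.34, Σxy = 2237.12
nΣxy − ΣxΣy = 17896.96 − 18511.16 = -614.2
nΣx² − (Σx)² = 206298.96 − 201870.49 = 4428.47; nΣy² − (Σy)² = 1922.72 − 1697.44 = 225.28
r = -614.2 / √(4428.47 × 225.28) = -614.2 / 998.8222 ≈ -0.615

-0.615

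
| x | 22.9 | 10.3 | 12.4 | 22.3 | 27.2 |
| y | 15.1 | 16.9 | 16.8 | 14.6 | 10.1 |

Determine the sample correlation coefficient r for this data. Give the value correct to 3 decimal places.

-0.862

n = 5, Σx = 95.1, Σy = 73.5, Σx² = 2021.39, Σy² = 1111.03, Σxy = 1328.48
nΣxy − ΣxΣy = 6642.4 − 6989.85 = -347.45
nΣx² − (Σx)² = 10106.95 − 9044.01 = 1062.94; nΣy² − (Σy)² = 5555.15 − 5402.25 = 152.9
r = -347.45 / √(1062.94 × 152.9) = -347.45 / 403.1421 ≈ -0.862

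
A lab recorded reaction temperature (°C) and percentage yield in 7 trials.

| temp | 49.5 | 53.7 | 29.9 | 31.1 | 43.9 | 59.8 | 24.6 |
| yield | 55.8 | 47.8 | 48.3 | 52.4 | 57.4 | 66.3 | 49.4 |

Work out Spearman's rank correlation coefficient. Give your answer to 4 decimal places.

Rank temp: 5, 6, 2, 3, 4, 7, 1
Rank yield: 5, 1, 2, 4, 6, 7, 3
d = rank(temp) − rank(yield): 0, 5, 0, -1, -2, 0, -2; Σd² = 34
ρ = 1 − 6Σd² / [n(n²−1)] = 1 − 6×34 / (7×48) = 1 − 204/336 ≈ 0.3929

0.3929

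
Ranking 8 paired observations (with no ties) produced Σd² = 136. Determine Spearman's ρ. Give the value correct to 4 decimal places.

-0.6190

ρ = 1 − 6Σd² / [n(n²−1)] = 1 − 6×136 / (8×63)
  = 1 − 816/504 = 1 − 1.61905 ≈ -0.6190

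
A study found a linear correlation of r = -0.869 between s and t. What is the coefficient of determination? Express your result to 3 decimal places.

r² = (-0.869)² = 0.755

0.755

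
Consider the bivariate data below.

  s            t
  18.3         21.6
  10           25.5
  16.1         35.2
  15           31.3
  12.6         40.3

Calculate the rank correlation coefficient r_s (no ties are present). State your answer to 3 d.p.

Rank s: 5, 1, 4, 3, 2
Rank t: 1, 2, 4, 3, 5
d = rank(s) − rank(t): 4, -1, 0, 0, -3; Σd² = 26
ρ = 1 − 6Σd² / [n(n²−1)] = 1 − 6×26 / (5×24) = 1 − 156/120 ≈ -0.300

-0.300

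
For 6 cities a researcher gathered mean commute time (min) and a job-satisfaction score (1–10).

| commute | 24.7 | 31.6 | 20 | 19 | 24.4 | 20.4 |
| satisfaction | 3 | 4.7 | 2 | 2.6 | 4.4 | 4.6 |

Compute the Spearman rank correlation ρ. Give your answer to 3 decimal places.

0.714

Rank commute: 5, 6, 2, 1, 4, 3
Rank satisfaction: 3, 6, 1, 2, 4, 5
d = rank(commute) − rank(satisfaction): 2, 0, 1, -1, 0, -2; Σd² = 10
ρ = 1 − 6Σd² / [n(n²−1)] = 1 − 6×10 / (6×35) = 1 − 60/210 ≈ 0.714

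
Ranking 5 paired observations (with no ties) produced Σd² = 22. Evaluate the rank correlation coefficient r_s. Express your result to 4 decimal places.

ρ = 1 − 6Σd² / [n(n²−1)] = 1 − 6×22 / (5×24)
  = 1 − 132/120 = 1 − 1.10000 ≈ -0.1000

-0.1000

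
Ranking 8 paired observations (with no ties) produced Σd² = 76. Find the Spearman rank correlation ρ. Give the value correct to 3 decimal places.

0.095

ρ = 1 − 6Σd² / [n(n²−1)] = 1 − 6×76 / (8×63)
  = 1 − 456/504 = 1 − 0.9048 ≈ 0.095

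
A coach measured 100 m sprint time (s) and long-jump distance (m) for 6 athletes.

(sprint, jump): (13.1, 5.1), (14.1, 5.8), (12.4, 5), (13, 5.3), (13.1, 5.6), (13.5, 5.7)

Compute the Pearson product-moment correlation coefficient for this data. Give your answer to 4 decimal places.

n = 6, Σx = 79.2, Σy = 32.5, Σx² = 1047.04, Σy² = 176.59, Σxy = 429.8
nΣxy − ΣxΣy = 2578.8 − 2574 = 4.8
nΣx² − (Σx)² = 6282.24 − 6272.64 = 9.6; nΣy² − (Σy)² = 1059.54 − 1056.25 = 3.29
r = 4.8 / √(9.6 × 3.29) = 4.8 / 5.6200 ≈ 0.8541

0.8541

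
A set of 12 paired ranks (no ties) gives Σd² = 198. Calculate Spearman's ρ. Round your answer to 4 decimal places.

0.3077

ρ = 1 − 6Σd² / [n(n²−1)] = 1 − 6×198 / (12×143)
  = 1 − 1188/1716 = 1 − 0.69231 ≈ 0.3077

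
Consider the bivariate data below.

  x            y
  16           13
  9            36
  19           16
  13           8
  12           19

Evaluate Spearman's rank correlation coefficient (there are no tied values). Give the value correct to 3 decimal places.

-0.600

Rank x: 4, 1, 5, 3, 2
Rank y: 2, 5, 3, 1, 4
d = rank(x) − rank(y): 2, -4, 2, 2, -2; Σd² = 32
ρ = 1 − 6Σd² / [n(n²−1)] = 1 − 6×32 / (5×24) = 1 − 192/120 ≈ -0.600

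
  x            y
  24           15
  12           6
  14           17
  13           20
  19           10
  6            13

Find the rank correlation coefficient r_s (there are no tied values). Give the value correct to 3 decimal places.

Rank x: 6, 2, 4, 3, 5, 1
Rank y: 4, 1, 5, 6, 2, 3
d = rank(x) − rank(y): 2, 1, -1, -3, 3, -2; Σd² = 28
ρ = 1 − 6Σd² / [n(n²−1)] = 1 − 6×28 / (6×35) = 1 − 168/210 ≈ 0.200

0.200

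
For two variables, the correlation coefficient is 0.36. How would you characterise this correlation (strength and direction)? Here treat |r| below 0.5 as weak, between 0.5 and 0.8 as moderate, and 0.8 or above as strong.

weak positive

r = 0.36 > 0 so the relationship is positive.
|r| = 0.36, which falls in the weak range.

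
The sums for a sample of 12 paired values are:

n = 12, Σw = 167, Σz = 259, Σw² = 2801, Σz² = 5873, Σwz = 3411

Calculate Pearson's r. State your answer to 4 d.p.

r = (nΣwz − ΣwΣz) / √[(nΣw² − (Σw)²)(nΣz² − (Σz)²)]
Numerator: 12×3411 − 167×259 = -2321
Denominator: √[(33612 − 27889)(70476 − 67081)] = √[5723 × 3395] = 4407.9003
r = -2321 / 4407.9003 ≈ -0.5266

-0.5266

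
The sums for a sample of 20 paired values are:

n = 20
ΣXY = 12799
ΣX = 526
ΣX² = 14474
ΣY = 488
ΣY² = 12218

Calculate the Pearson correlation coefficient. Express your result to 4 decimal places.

r = (nΣXY − ΣXΣY) / √[(nΣX² − (ΣX)²)(nΣY² − (ΣY)²)]
Numerator: 20×12799 − 526×488 = -708
Denominator: √[(289480 − 276676)(244360 − 238144)] = √[12804 × 6216] = 8921.3039
r = -708 / 8921.3039 ≈ -0.0794

-0.0794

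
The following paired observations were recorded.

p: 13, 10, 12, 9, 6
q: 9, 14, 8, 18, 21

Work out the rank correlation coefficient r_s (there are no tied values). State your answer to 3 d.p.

Rank p: 5, 3, 4, 2, 1
Rank q: 2, 3, 1, 4, 5
d = rank(p) − rank(q): 3, 0, 3, -2, -4; Σd² = 38
ρ = 1 − 6Σd² / [n(n²−1)] = 1 − 6×38 / (5×24) = 1 − 228/120 ≈ -0.900

-0.900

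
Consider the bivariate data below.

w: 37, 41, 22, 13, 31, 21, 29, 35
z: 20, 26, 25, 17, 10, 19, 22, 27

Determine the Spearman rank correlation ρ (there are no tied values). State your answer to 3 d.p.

0.500

Rank w: 7, 8, 3, 1, 5, 2, 4, 6
Rank z: 4, 7, 6, 2, 1, 3, 5, 8
d = rank(w) − rank(z): 3, 1, -3, -1, 4, -1, -1, -2; Σd² = 42
ρ = 1 − 6Σd² / [n(n²−1)] = 1 − 6×42 / (8×63) = 1 − 252/504 ≈ 0.500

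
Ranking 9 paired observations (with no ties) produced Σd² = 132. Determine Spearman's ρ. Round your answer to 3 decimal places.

-0.100

ρ = 1 − 6Σd² / [n(n²−1)] = 1 − 6×132 / (9×80)
  = 1 − 792/720 = 1 − 1.1000 ≈ -0.100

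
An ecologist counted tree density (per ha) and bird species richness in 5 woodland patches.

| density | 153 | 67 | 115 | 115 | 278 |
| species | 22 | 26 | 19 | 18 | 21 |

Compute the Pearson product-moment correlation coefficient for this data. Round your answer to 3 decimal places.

n = 5, Σx = 728, Σy = 106, Σx² = 131632, Σy² = 2286, Σxy = 15201
nΣxy − ΣxΣy = 76005 − 77168 = -1163
nΣx² − (Σx)² = 658160 − 529984 = 128176; nΣy² − (Σy)² = 11430 − 11236 = 194
r = -1163 / √(128176 × 194) = -1163 / 4986.5964 ≈ -0.233

-0.233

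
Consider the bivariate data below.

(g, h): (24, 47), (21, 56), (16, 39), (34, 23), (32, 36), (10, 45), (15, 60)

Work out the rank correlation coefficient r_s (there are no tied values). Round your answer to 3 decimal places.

Rank g: 5, 4, 3, 7, 6, 1, 2
Rank h: 5, 6, 3, 1, 2, 4, 7
d = rank(g) − rank(h): 0, -2, 0, 6, 4, -3, -5; Σd² = 90
ρ = 1 − 6Σd² / [n(n²−1)] = 1 − 6×90 / (7×48) = 1 − 540/336 ≈ -0.607

-0.607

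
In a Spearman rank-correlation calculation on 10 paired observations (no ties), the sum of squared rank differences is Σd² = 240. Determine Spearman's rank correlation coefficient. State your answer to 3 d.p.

-0.455

ρ = 1 − 6Σd² / [n(n²−1)] = 1 − 6×240 / (10×99)
  = 1 − 1440/990 = 1 − 1.4545 ≈ -0.455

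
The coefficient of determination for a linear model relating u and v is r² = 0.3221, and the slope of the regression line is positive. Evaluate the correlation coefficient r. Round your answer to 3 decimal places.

|r| = √0.3221 = 0.568
The association is positive, so r = 0.568.

0.568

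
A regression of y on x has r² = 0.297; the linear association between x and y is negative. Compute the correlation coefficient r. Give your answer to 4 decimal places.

-0.5450

|r| = √0.297 = 0.5450
The association is negative, so r = −0.5450.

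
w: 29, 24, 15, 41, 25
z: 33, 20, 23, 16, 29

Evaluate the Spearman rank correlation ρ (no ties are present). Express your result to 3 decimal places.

Rank w: 4, 2, 1, 5, 3
Rank z: 5, 2, 3, 1, 4
d = rank(w) − rank(z): -1, 0, -2, 4, -1; Σd² = 22
ρ = 1 − 6Σd² / [n(n²−1)] = 1 − 6×22 / (5×24) = 1 − 132/120 ≈ -0.100

-0.100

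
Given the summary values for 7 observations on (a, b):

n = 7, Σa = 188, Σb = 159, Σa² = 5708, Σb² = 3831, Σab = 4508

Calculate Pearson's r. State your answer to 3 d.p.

0.625

r = (nΣab − ΣaΣb) / √[(nΣa² − (Σa)²)(nΣb² − (Σb)²)]
Numerator: 7×4508 − 188×159 = 1664
Denominator: √[(39956 − 35344)(26817 − 25281)] = √[4612 × 1536] = 2661.5845
r = 1664 / 2661.5845 ≈ 0.625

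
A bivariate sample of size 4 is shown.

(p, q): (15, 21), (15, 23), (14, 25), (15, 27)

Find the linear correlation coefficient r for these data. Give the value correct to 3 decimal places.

-0.258

n = 4, Σp = 59, Σq = 96, Σp² = 871, Σq² = 2324, Σpq = 1415
nΣpq − ΣpΣq = 5660 − 5664 = -4
nΣp² − (Σp)² = 3484 − 3481 = 3; nΣq² − (Σq)² = 9296 − 9216 = 80
r = -4 / √(3 × 80) = -4 / 15.4919 ≈ -0.258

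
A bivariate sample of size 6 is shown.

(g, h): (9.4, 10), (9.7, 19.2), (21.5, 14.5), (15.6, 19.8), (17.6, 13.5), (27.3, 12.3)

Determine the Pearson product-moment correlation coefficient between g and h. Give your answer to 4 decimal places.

-0.2265

n = 6, Σg = 101.1, Σh = 89.3, Σg² = 1943.11, Σh² = 1404.47, Σgh = 1474.26
nΣgh − ΣgΣh = 8845.56 − 9028.23 = -182.67
nΣg² − (Σg)² = 11658.66 − 10221.21 = 1437.45; nΣh² − (Σh)² = 8426.82 − 7974.49 = 452.33
r = -182.67 / √(1437.45 × 452.33) = -182.67 / 806.3509 ≈ -0.2265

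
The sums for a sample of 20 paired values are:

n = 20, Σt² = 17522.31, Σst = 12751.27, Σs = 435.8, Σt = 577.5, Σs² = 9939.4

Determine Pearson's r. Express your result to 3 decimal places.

0.273

r = (nΣst − ΣsΣt) / √[(nΣs² − (Σs)²)(nΣt² − (Σt)²)]
Numerator: 20×12751.27 − 435.8×577.5 = 3350.9
Denominator: √[(198788 − 189921.64)(350446.2 − 333506.25)] = √[8866.36 × 16939.95] = 12255.4353
r = 3350.9 / 12255.4353 ≈ 0.273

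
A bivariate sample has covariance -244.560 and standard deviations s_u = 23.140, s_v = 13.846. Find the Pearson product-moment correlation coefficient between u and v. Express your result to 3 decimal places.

-0.763

r = Cov(u,v) / (s_u · s_v) = -244.560 / (23.140 × 13.846)
  = -244.560 / 320.3964 ≈ -0.763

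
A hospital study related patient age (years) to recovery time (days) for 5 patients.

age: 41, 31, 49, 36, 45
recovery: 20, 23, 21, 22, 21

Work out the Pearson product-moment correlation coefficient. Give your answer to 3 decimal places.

-0.732

n = 5, Σx = 202, Σy = 107, Σx² = 8364, Σy² = 2295, Σxy = 4299
nΣxy − ΣxΣy = 21495 − 21614 = -119
nΣx² − (Σx)² = 41820 − 40804 = 1016; nΣy² − (Σy)² = 11475 − 11449 = 26
r = -119 / √(1016 × 26) = -119 / 162.5300 ≈ -0.732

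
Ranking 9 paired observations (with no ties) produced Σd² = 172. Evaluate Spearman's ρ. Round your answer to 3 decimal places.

-0.433

ρ = 1 − 6Σd² / [n(n²−1)] = 1 − 6×172 / (9×80)
  = 1 − 1032/720 = 1 − 1.4333 ≈ -0.433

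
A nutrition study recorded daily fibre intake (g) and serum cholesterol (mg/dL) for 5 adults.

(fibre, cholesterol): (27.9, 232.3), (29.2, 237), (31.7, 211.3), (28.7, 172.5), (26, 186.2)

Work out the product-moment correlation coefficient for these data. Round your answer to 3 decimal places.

n = 5, Σx = 143.5, Σy = 1039.3, Σx² = 4135.63, Σy² = 219206.67, Σxy = 29891.73
nΣxy − ΣxΣy = 149458.65 − 149139.55 = 319.1
nΣx² − (Σx)² = 20678.15 − 20592.25 = 85.9; nΣy² − (Σy)² = 1096033.35 − 1080144.49 = 15888.86
r = 319.1 / √(85.9 × 15888.86) = 319.1 / 1168.2693 ≈ 0.273

0.273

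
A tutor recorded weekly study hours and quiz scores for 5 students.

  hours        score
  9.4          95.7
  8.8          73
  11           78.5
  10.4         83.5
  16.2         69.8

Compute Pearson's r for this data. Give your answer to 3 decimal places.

n = 5, Σx = 55.8, Σy = 400.5, Σx² = 657.4, Σy² = 32494.03, Σxy = 4404.64
nΣxy − ΣxΣy = 22023.2 − 22347.9 = -324.7
nΣx² − (Σx)² = 3287 − 3113.64 = 173.36; nΣy² − (Σy)² = 162470.15 − 160400.25 = 2069.9
r = -324.7 / √(173.36 × 2069.9) = -324.7 / 599.0308 ≈ -0.542

-0.542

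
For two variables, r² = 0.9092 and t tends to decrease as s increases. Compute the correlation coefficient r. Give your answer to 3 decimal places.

-0.954

|r| = √0.9092 = 0.954
The association is negative, so r = −0.954.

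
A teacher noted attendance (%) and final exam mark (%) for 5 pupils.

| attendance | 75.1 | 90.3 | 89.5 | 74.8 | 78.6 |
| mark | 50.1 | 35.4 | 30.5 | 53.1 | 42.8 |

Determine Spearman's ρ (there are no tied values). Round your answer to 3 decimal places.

Rank attendance: 2, 5, 4, 1, 3
Rank mark: 4, 2, 1, 5, 3
d = rank(attendance) − rank(mark): -2, 3, 3, -4, 0; Σd² = 38
ρ = 1 − 6Σd² / [n(n²−1)] = 1 − 6×38 / (5×24) = 1 − 228/120 ≈ -0.900

-0.900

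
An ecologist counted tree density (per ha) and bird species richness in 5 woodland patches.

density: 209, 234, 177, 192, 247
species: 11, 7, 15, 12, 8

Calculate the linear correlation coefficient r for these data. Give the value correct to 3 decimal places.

-0.952

n = 5, Σx = 1059, Σy = 53, Σx² = 227639, Σy² = 603, Σxy = 10872
nΣxy − ΣxΣy = 54360 − 56127 = -1767
nΣx² − (Σx)² = 1138195 − 1121481 = 16714; nΣy² − (Σy)² = 3015 − 2809 = 206
r = -1767 / √(16714 × 206) = -1767 / 1855.5549 ≈ -0.952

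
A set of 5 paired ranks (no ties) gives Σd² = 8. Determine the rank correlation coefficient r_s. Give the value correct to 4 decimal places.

ρ = 1 − 6Σd² / [n(n²−1)] = 1 − 6×8 / (5×24)
  = 1 − 48/120 = 1 − 0.40000 ≈ 0.6000

0.6000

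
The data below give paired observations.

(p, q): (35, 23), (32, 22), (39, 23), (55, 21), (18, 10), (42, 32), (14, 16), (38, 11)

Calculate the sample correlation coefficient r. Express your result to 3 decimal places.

0.506

n = 8, Σp = 273, Σq = 158, Σp² = 10523, Σq² = 3484, Σpq = 5727
nΣpq − ΣpΣq = 45816 − 43134 = 2682
nΣp² − (Σp)² = 84184 − 74529 = 9655; nΣq² − (Σq)² = 27872 − 24964 = 2908
r = 2682 / √(9655 × 2908) = 2682 / 5298.7489 ≈ 0.506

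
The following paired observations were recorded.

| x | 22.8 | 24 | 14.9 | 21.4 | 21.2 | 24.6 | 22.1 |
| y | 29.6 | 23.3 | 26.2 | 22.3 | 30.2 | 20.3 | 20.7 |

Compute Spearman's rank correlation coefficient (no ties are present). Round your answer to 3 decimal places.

Rank x: 5, 6, 1, 3, 2, 7, 4
Rank y: 6, 4, 5, 3, 7, 1, 2
d = rank(x) − rank(y): -1, 2, -4, 0, -5, 6, 2; Σd² = 86
ρ = 1 − 6Σd² / [n(n²−1)] = 1 − 6×86 / (7×48) = 1 − 516/336 ≈ -0.536

-0.536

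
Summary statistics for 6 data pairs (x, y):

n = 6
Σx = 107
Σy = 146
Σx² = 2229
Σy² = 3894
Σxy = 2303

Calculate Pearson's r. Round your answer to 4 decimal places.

-0.9086

r = (nΣxy − ΣxΣy) / √[(nΣx² − (Σx)²)(nΣy² − (Σy)²)]
Numerator: 6×2303 − 107×146 = -1804
Denominator: √[(13374 − 11449)(23364 − 21316)] = √[1925 × 2048] = 1985.5478
r = -1804 / 1985.5478 ≈ -0.9086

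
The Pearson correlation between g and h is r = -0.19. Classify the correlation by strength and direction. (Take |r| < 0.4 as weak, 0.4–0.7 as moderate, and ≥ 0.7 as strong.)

r = -0.19 < 0 so the relationship is negative.
|r| = 0.19, which falls in the weak range.

weak negative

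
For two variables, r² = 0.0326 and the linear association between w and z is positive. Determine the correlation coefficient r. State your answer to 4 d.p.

|r| = √0.0326 = 0.1806
The association is positive, so r = 0.1806.

0.1806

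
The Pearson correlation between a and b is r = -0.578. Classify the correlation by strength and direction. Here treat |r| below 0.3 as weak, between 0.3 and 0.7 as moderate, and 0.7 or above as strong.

moderate negative

r = -0.578 < 0 so the relationship is negative.
|r| = 0.578, which falls in the moderate range.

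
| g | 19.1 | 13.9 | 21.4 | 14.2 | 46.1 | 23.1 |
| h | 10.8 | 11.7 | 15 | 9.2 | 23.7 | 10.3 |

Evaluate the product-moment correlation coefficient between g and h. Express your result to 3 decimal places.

n = 6, Σg = 137.8, Σh = 80.7, Σg² = 3876.44, Σh² = 1230.95, Σgh = 2151.05
nΣgh − ΣgΣh = 12906.3 − 11120.46 = 1785.84
nΣg² − (Σg)² = 23258.64 − 18988.84 = 4269.8; nΣh² − (Σh)² = 7385.7 − 6512.49 = 873.21
r = 1785.84 / √(4269.8 × 873.21) = 1785.84 / 1930.9148 ≈ 0.925

0.925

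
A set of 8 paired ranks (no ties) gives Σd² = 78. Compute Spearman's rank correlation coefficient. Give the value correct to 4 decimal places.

ρ = 1 − 6Σd² / [n(n²−1)] = 1 − 6×78 / (8×63)
  = 1 − 468/504 = 1 − 0.92857 ≈ 0.0714

0.0714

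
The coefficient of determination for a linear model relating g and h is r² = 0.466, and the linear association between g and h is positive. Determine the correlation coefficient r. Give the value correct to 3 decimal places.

0.683

|r| = √0.466 = 0.683
The association is positive, so r = 0.683.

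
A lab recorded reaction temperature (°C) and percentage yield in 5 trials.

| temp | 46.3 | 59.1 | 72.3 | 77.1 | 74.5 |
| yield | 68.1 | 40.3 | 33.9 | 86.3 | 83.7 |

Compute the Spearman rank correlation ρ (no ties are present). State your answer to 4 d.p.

Rank temp: 1, 2, 3, 5, 4
Rank yield: 3, 2, 1, 5, 4
d = rank(temp) − rank(yield): -2, 0, 2, 0, 0; Σd² = 8
ρ = 1 − 6Σd² / [n(n²−1)] = 1 − 6×8 / (5×24) = 1 − 48/120 ≈ 0.6000

0.6000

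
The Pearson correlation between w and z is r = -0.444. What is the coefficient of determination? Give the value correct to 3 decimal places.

r² = (-0.444)² = 0.197

0.197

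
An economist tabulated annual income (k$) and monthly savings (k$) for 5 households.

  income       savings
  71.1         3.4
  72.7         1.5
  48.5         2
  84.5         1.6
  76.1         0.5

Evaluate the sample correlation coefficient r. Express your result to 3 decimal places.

-0.252

n = 5, Σx = 352.9, Σy = 9, Σx² = 25624.21, Σy² = 20.62, Σxy = 621.04
nΣxy − ΣxΣy = 3105.2 − 3176.1 = -70.9
nΣx² − (Σx)² = 128121.05 − 124538.41 = 3582.64; nΣy² − (Σy)² = 103.1 − 81 = 22.1
r = -70.9 / √(3582.64 × 22.1) = -70.9 / 281.3829 ≈ -0.252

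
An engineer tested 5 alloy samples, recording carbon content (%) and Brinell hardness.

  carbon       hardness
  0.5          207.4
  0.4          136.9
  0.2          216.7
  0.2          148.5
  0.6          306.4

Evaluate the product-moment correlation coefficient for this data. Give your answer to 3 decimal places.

0.606

n = 5, Σx = 1.9, Σy = 1015.9, Σx² = 0.85, Σy² = 224648.47, Σxy = 415.34
nΣxy − ΣxΣy = 2076.7 − 1930.21 = 146.49
nΣx² − (Σx)² = 4.25 − 3.61 = 0.64; nΣy² − (Σy)² = 1123242.35 − 1032052.81 = 91189.54
r = 146.49 / √(0.64 × 91189.54) = 146.49 / 241.5808 ≈ 0.606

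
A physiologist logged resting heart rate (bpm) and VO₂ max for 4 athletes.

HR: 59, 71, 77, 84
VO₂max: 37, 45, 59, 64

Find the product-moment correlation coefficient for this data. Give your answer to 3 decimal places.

0.969

n = 4, Σx = 291, Σy = 205, Σx² = 21507, Σy² = 10971, Σxy = 15297
nΣxy − ΣxΣy = 61188 − 59655 = 1533
nΣx² − (Σx)² = 86028 − 84681 = 1347; nΣy² − (Σy)² = 43884 − 42025 = 1859
r = 1533 / √(1347 × 1859) = 1533 / 1582.4263 ≈ 0.969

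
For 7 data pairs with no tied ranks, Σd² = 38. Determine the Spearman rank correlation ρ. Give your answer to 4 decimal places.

ρ = 1 − 6Σd² / [n(n²−1)] = 1 − 6×38 / (7×48)
  = 1 − 228/336 = 1 − 0.67857 ≈ 0.3214

0.3214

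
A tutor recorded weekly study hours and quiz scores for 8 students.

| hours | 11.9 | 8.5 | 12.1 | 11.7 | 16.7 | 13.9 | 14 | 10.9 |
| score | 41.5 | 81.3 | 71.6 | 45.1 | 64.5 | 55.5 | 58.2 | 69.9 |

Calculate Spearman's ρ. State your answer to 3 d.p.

Rank hours: 4, 1, 5, 3, 8, 6, 7, 2
Rank score: 1, 8, 7, 2, 5, 3, 4, 6
d = rank(hours) − rank(score): 3, -7, -2, 1, 3, 3, 3, -4; Σd² = 106
ρ = 1 − 6Σd² / [n(n²−1)] = 1 − 6×106 / (8×63) = 1 − 636/504 ≈ -0.262

-0.262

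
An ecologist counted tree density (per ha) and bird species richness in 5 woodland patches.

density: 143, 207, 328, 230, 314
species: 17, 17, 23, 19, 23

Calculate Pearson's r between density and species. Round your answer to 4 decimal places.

0.9530

n = 5, Σx = 1222, Σy = 99, Σx² = 322378, Σy² = 1997, Σxy = 25086
nΣxy − ΣxΣy = 125430 − 120978 = 4452
nΣx² − (Σx)² = 1611890 − 1493284 = 118606; nΣy² − (Σy)² = 9985 − 9801 = 184
r = 4452 / √(118606 × 184) = 4452 / 4671.5633 ≈ 0.9530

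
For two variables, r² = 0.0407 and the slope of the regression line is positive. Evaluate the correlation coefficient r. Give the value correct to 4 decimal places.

|r| = √0.0407 = 0.2017
The association is positive, so r = 0.2017.

0.2017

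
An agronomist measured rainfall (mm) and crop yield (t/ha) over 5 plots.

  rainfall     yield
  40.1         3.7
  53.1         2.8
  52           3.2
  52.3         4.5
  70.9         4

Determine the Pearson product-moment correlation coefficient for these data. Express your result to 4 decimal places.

0.1848

n = 5, Σx = 268.4, Σy = 18.2, Σx² = 14893.72, Σy² = 68.02, Σxy = 982.4
nΣxy − ΣxΣy = 4912 − 4884.88 = 27.12
nΣx² − (Σx)² = 74468.6 − 72038.56 = 2430.04; nΣy² − (Σy)² = 340.1 − 331.24 = 8.86
r = 27.12 / √(2430.04 × 8.86) = 27.12 / 146.7316 ≈ 0.1848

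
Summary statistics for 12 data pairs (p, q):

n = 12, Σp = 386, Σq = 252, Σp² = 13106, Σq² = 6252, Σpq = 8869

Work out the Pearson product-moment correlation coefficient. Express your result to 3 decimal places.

r = (nΣpq − ΣpΣq) / √[(nΣp² − (Σp)²)(nΣq² − (Σq)²)]
Numerator: 12×8869 − 386×252 = 9156
Denominator: √[(157272 − 148996)(75024 − 63504)] = √[8276 × 11520] = 9764.1958
r = 9156 / 9764.1958 ≈ 0.938

0.938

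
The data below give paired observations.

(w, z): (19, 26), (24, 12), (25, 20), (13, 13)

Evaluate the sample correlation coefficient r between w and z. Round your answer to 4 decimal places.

n = 4, Σw = 81, Σz = 71, Σw² = 1731, Σz² = 1389, Σwz = 1451
nΣwz − ΣwΣz = 5804 − 5751 = 53
nΣw² − (Σw)² = 6924 − 6561 = 363; nΣz² − (Σz)² = 5556 − 5041 = 515
r = 53 / √(363 × 515) = 53 / 432.3714 ≈ 0.1226

0.1226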